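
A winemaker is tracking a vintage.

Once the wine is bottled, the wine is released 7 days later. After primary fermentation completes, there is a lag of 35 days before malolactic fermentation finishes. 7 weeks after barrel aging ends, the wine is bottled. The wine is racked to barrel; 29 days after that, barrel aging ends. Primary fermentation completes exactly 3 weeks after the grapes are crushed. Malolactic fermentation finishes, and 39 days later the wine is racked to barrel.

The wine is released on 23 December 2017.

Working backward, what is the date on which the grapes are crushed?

26 June 2017

The wine is released: Dec 23, 2017.
The wine is bottled: Dec 23, 2017 − 7 days = Dec 16, 2017.
Barrel aging ends: Dec 16, 2017 − 7 weeks = Oct 28, 2017.
The wine is racked to barrel: Oct 28, 2017 − 29 days = Sep 29, 2017.
Malolactic fermentation finishes: Sep 29, 2017 − 39 days = Aug 21, 2017.
Primary fermentation completes: Aug 21, 2017 − 35 days = Jul 17, 2017.
The grapes are crushed: Jul 17, 2017 − 3 weeks = Jun 26, 2017.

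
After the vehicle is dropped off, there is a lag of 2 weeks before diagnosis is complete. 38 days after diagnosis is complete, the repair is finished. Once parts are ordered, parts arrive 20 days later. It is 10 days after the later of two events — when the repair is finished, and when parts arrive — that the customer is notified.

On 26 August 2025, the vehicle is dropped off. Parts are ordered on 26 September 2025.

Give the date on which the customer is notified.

The vehicle is dropped off: Aug 26, 2025.
Diagnosis is complete: Aug 26, 2025 + 2 weeks = Sep 9, 2025.
The repair is finished: Sep 9, 2025 + 38 days = Oct 17, 2025.
Parts are ordered: Sep 26, 2025.
Parts arrive: Sep 26, 2025 + 20 days = Oct 16, 2025.
Both prerequisites met — the repair is finished (Oct 17, 2025), parts arrive (Oct 16, 2025); the later is Oct 17, 2025.
The customer is notified: Oct 17, 2025 + 10 days = Oct 27, 2025.

27 October 2025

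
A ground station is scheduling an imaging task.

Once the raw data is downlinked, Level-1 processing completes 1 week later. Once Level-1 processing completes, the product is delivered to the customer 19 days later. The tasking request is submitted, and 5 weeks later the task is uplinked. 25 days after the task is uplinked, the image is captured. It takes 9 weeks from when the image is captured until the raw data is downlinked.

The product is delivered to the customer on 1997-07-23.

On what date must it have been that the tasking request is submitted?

The product is delivered to the customer: Jul 23, 1997.
Level-1 processing completes: Jul 23, 1997 − 19 days = Jul 4, 1997.
The raw data is downlinked: Jul 4, 1997 − 1 week = Jun 27, 1997.
The image is captured: Jun 27, 1997 − 9 weeks = Apr 25, 1997.
The task is uplinked: Apr 25, 1997 − 25 days = Mar 31, 1997.
The tasking request is submitted: Mar 31, 1997 − 5 weeks = Feb 24, 1997.

1997-02-24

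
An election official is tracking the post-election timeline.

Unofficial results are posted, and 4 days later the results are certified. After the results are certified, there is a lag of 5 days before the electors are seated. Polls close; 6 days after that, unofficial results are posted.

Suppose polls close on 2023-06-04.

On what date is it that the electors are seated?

Polls close: Jun 4, 2023.
Unofficial results are posted: Jun 4, 2023 + 6 days = Jun 10, 2023.
The results are certified: Jun 10, 2023 + 4 days = Jun 14, 2023.
The electors are seated: Jun 14, 2023 + 5 days = Jun 19, 2023.

2023-06-19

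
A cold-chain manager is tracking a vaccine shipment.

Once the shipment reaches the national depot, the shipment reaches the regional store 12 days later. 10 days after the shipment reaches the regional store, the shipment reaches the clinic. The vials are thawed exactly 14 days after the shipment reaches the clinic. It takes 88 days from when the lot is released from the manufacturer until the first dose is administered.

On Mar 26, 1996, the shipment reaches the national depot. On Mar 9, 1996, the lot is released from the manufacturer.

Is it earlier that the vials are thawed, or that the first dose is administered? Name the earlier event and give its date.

The shipment reaches the national depot: Mar 26, 1996.
The shipment reaches the regional store: Mar 26, 1996 + 12 days = Apr 7, 1996.
The shipment reaches the clinic: Apr 7, 1996 + 10 days = Apr 17, 1996.
The vials are thawed: Apr 17, 1996 + 14 days = May 1, 1996.
The lot is released from the manufacturer: Mar 9, 1996.
The first dose is administered: Mar 9, 1996 + 88 days = Jun 5, 1996.
Comparing: the vials are thawed on May 1, 1996 vs the first dose is administered on Jun 5, 1996. Earlier: the vials are thawed.

The vials are thawed — May 1, 1996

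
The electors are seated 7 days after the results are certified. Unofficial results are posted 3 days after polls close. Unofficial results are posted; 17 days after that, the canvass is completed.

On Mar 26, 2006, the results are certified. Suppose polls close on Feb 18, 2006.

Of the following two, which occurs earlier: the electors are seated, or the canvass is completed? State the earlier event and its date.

The results are certified: Mar 26, 2006.
The electors are seated: Mar 26, 2006 + 7 days = Apr 2, 2006.
Polls close: Feb 18, 2006.
Unofficial results are posted: Feb 18, 2006 + 3 days = Feb 21, 2006.
The canvass is completed: Feb 21, 2006 + 17 days = Mar 10, 2006.
Comparing: the electors are seated on Apr 2, 2006 vs the canvass is completed on Mar 10, 2006. Earlier: the canvass is completed.

The canvass is completed — Mar 10, 2006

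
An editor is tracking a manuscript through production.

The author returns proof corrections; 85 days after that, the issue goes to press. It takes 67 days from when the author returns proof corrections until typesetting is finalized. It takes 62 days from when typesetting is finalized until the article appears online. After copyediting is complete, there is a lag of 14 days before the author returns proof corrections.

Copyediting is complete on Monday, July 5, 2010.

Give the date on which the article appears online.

Copyediting is complete: Jul 5, 2010.
The author returns proof corrections: Jul 5, 2010 + 14 days = Jul 19, 2010.
Typesetting is finalized: Jul 19, 2010 + 67 days = Sep 24, 2010.
The article appears online: Sep 24, 2010 + 62 days = Nov 25, 2010.

Thursday, November 25, 2010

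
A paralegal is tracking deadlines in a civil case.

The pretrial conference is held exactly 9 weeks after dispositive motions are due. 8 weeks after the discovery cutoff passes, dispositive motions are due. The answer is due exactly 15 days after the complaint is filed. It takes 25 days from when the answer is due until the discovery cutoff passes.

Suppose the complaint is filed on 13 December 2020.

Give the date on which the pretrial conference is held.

21 May 2021

The complaint is filed: Dec 13, 2020.
The answer is due: Dec 13, 2020 + 15 days = Dec 28, 2020.
The discovery cutoff passes: Dec 28, 2020 + 25 days = Jan 22, 2021.
Dispositive motions are due: Jan 22, 2021 + 8 weeks = Mar 19, 2021.
The pretrial conference is held: Mar 19, 2021 + 9 weeks = May 21, 2021.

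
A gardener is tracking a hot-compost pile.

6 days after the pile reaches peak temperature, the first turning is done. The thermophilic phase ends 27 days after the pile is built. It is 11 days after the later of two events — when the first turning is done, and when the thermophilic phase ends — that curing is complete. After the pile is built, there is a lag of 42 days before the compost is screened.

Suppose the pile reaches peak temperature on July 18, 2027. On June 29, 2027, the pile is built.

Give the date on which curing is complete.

The pile reaches peak temperature: Jul 18, 2027.
The first turning is done: Jul 18, 2027 + 6 days = Jul 24, 2027.
The pile is built: Jun 29, 2027.
The thermophilic phase ends: Jun 29, 2027 + 27 days = Jul 26, 2027.
Both prerequisites met — the first turning is done (Jul 24, 2027), the thermophilic phase ends (Jul 26, 2027); the later is Jul 26, 2027.
Curing is complete: Jul 26, 2027 + 11 days = Aug 6, 2027.

August 6, 2027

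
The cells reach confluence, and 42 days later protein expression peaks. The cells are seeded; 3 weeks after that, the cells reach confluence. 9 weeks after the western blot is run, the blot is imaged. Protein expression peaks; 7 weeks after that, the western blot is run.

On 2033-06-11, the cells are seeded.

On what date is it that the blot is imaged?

2033-12-03

The cells are seeded: Jun 11, 2033.
The cells reach confluence: Jun 11, 2033 + 3 weeks = Jul 2, 2033.
Protein expression peaks: Jul 2, 2033 + 42 days = Aug 13, 2033.
The western blot is run: Aug 13, 2033 + 7 weeks = Oct 1, 2033.
The blot is imaged: Oct 1, 2033 + 9 weeks = Dec 3, 2033.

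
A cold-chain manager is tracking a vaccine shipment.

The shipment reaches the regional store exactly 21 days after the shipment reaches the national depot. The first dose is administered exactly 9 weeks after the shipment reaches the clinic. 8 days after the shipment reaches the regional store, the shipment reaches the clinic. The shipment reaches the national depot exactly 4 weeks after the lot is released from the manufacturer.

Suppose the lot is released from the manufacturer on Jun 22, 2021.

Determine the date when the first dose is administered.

Oct 20, 2021

The lot is released from the manufacturer: Jun 22, 2021.
The shipment reaches the national depot: Jun 22, 2021 + 4 weeks = Jul 20, 2021.
The shipment reaches the regional store: Jul 20, 2021 + 21 days = Aug 10, 2021.
The shipment reaches the clinic: Aug 10, 2021 + 8 days = Aug 18, 2021.
The first dose is administered: Aug 18, 2021 + 9 weeks = Oct 20, 2021.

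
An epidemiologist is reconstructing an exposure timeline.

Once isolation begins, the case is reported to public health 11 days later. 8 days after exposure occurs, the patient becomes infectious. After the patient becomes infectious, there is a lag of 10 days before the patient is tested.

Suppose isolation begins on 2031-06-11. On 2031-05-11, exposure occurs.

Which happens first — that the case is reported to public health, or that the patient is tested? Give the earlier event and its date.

The patient is tested — 2031-05-29

Isolation begins: Jun 11, 2031.
The case is reported to public health: Jun 11, 2031 + 11 days = Jun 22, 2031.
Exposure occurs: May 11, 2031.
The patient becomes infectious: May 11, 2031 + 8 days = May 19, 2031.
The patient is tested: May 19, 2031 + 10 days = May 29, 2031.
Comparing: the case is reported to public health on Jun 22, 2031 vs the patient is tested on May 29, 2031. Earlier: the patient is tested.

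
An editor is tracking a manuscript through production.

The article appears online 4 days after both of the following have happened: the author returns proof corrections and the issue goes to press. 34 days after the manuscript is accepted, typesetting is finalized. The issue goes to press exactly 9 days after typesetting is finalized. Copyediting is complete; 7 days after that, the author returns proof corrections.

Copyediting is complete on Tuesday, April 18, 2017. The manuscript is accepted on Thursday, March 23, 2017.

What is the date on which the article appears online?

Copyediting is complete: Apr 18, 2017.
The author returns proof corrections: Apr 18, 2017 + 7 days = Apr 25, 2017.
The manuscript is accepted: Mar 23, 2017.
Typesetting is finalized: Mar 23, 2017 + 34 days = Apr 26, 2017.
The issue goes to press: Apr 26, 2017 + 9 days = May 5, 2017.
Both prerequisites met — the author returns proof corrections (Apr 25, 2017), the issue goes to press (May 5, 2017); the later is May 5, 2017.
The article appears online: May 5, 2017 + 4 days = May 9, 2017.

Tuesday, May 9, 2017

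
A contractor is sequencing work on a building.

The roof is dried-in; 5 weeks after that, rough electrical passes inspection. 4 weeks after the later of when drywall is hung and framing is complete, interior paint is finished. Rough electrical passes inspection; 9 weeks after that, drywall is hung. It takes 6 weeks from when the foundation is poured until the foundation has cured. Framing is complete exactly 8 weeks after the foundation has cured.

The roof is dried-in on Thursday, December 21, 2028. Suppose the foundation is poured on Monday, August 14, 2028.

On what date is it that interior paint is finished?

The roof is dried-in: Dec 21, 2028.
Rough electrical passes inspection: Dec 21, 2028 + 5 weeks = Jan 25, 2029.
Drywall is hung: Jan 25, 2029 + 9 weeks = Mar 29, 2029.
The foundation is poured: Aug 14, 2028.
The foundation has cured: Aug 14, 2028 + 6 weeks = Sep 25, 2028.
Framing is complete: Sep 25, 2028 + 8 weeks = Nov 20, 2028.
Both prerequisites met — drywall is hung (Mar 29, 2029), framing is complete (Nov 20, 2028); the later is Mar 29, 2029.
Interior paint is finished: Mar 29, 2029 + 4 weeks = Apr 26, 2029.

Thursday, April 26, 2029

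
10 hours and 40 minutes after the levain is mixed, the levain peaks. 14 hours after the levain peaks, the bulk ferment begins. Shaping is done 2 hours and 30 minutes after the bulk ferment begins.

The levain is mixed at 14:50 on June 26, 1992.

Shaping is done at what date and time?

The levain is mixed: 14:50 Jun 26, 1992.
The levain peaks: 14:50 Jun 26, 1992 + 10h40m = 01:30 Jun 27, 1992.
The bulk ferment begins: 01:30 Jun 27, 1992 + 14h = 15:30 Jun 27, 1992.
Shaping is done: 15:30 Jun 27, 1992 + 2h30m = 18:00 Jun 27, 1992.

18:00 on June 27, 1992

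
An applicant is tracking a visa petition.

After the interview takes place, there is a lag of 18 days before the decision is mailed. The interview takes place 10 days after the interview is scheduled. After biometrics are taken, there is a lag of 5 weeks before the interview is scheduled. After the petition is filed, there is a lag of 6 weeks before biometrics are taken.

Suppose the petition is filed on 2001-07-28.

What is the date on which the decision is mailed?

2001-11-10

The petition is filed: Jul 28, 2001.
Biometrics are taken: Jul 28, 2001 + 6 weeks = Sep 8, 2001.
The interview is scheduled: Sep 8, 2001 + 5 weeks = Oct 13, 2001.
The interview takes place: Oct 13, 2001 + 10 days = Oct 23, 2001.
The decision is mailed: Oct 23, 2001 + 18 days = Nov 10, 2001.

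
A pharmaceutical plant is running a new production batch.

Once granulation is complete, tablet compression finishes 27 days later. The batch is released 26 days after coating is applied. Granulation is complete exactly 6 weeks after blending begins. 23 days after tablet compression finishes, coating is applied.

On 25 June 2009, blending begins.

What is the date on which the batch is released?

Blending begins: Jun 25, 2009.
Granulation is complete: Jun 25, 2009 + 6 weeks = Aug 6, 2009.
Tablet compression finishes: Aug 6, 2009 + 27 days = Sep 2, 2009.
Coating is applied: Sep 2, 2009 + 23 days = Sep 25, 2009.
The batch is released: Sep 25, 2009 + 26 days = Oct 21, 2009.

21 October 2009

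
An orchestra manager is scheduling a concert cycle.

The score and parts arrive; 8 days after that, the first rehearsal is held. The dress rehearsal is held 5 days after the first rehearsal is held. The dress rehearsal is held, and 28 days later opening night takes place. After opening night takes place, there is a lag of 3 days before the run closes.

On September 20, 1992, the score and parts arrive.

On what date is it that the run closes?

The score and parts arrive: Sep 20, 1992.
The first rehearsal is held: Sep 20, 1992 + 8 days = Sep 28, 1992.
The dress rehearsal is held: Sep 28, 1992 + 5 days = Oct 3, 1992.
Opening night takes place: Oct 3, 1992 + 28 days = Oct 31, 1992.
The run closes: Oct 31, 1992 + 3 days = Nov 3, 1992.

November 3, 1992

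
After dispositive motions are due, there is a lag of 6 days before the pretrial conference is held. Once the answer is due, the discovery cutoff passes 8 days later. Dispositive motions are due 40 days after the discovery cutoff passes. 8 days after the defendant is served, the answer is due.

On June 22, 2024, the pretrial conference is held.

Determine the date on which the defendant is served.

The pretrial conference is held: Jun 22, 2024.
Dispositive motions are due: Jun 22, 2024 − 6 days = Jun 16, 2024.
The discovery cutoff passes: Jun 16, 2024 − 40 days = May 7, 2024.
The answer is due: May 7, 2024 − 8 days = Apr 29, 2024.
The defendant is served: Apr 29, 2024 − 8 days = Apr 21, 2024.

April 21, 2024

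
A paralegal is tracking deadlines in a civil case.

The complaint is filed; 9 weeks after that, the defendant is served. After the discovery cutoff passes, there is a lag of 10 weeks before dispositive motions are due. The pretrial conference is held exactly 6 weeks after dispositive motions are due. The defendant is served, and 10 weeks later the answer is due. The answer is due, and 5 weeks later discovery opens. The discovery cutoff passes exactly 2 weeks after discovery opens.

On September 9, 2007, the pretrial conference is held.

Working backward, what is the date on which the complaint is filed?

November 19, 2006

The pretrial conference is held: Sep 9, 2007.
Dispositive motions are due: Sep 9, 2007 − 6 weeks = Jul 29, 2007.
The discovery cutoff passes: Jul 29, 2007 − 10 weeks = May 20, 2007.
Discovery opens: May 20, 2007 − 2 weeks = May 6, 2007.
The answer is due: May 6, 2007 − 5 weeks = Apr 1, 2007.
The defendant is served: Apr 1, 2007 − 10 weeks = Jan 21, 2007.
The complaint is filed: Jan 21, 2007 − 9 weeks = Nov 19, 2006.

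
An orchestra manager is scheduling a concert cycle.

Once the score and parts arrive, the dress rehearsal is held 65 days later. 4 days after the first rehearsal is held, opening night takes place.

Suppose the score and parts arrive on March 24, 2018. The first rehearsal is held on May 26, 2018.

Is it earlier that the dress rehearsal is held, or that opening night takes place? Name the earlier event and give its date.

The score and parts arrive: Mar 24, 2018.
The dress rehearsal is held: Mar 24, 2018 + 65 days = May 28, 2018.
The first rehearsal is held: May 26, 2018.
Opening night takes place: May 26, 2018 + 4 days = May 30, 2018.
Comparing: the dress rehearsal is held on May 28, 2018 vs opening night takes place on May 30, 2018. Earlier: the dress rehearsal is held.

The dress rehearsal is held — May 28, 2018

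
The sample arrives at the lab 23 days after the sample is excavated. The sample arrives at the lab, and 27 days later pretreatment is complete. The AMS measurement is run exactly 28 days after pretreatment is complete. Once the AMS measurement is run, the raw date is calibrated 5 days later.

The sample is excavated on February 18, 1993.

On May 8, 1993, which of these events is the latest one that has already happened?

The AMS measurement is run

The sample is excavated: Feb 18, 1993.
The sample arrives at the lab: Feb 18, 1993 + 23 days = Mar 13, 1993.
Pretreatment is complete: Mar 13, 1993 + 27 days = Apr 9, 1993.
The AMS measurement is run: Apr 9, 1993 + 28 days = May 7, 1993.
The raw date is calibrated: May 7, 1993 + 5 days = May 12, 1993.
May 8, 1993 falls between when the AMS measurement is run (May 7, 1993) and when the raw date is calibrated (May 12, 1993).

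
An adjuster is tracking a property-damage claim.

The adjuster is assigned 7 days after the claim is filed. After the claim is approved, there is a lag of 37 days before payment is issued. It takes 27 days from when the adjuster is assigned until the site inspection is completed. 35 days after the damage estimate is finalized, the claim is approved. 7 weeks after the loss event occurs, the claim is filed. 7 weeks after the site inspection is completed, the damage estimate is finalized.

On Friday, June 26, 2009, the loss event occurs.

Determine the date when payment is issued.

The loss event occurs: Jun 26, 2009.
The claim is filed: Jun 26, 2009 + 7 weeks = Aug 14, 2009.
The adjuster is assigned: Aug 14, 2009 + 7 days = Aug 21, 2009.
The site inspection is completed: Aug 21, 2009 + 27 days = Sep 17, 2009.
The damage estimate is finalized: Sep 17, 2009 + 7 weeks = Nov 5, 2009.
The claim is approved: Nov 5, 2009 + 35 days = Dec 10, 2009.
Payment is issued: Dec 10, 2009 + 37 days = Jan 16, 2010.

Saturday, January 16, 2010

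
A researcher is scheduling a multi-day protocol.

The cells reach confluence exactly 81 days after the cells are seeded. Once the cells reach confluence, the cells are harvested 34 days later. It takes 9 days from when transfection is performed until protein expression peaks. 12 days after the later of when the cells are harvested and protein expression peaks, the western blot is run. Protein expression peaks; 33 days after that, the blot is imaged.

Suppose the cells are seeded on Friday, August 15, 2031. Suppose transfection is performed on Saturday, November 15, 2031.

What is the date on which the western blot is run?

Saturday, December 20, 2031

The cells are seeded: Aug 15, 2031.
The cells reach confluence: Aug 15, 2031 + 81 days = Nov 4, 2031.
The cells are harvested: Nov 4, 2031 + 34 days = Dec 8, 2031.
Transfection is performed: Nov 15, 2031.
Protein expression peaks: Nov 15, 2031 + 9 days = Nov 24, 2031.
Both prerequisites met — the cells are harvested (Dec 8, 2031), protein expression peaks (Nov 24, 2031); the later is Dec 8, 2031.
The western blot is run: Dec 8, 2031 + 12 days = Dec 20, 2031.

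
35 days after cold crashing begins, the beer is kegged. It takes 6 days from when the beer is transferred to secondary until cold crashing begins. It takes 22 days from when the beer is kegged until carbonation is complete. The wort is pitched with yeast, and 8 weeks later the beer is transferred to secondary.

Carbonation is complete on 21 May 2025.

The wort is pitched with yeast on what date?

22 January 2025

Carbonation is complete: May 21, 2025.
The beer is kegged: May 21, 2025 − 22 days = Apr 29, 2025.
Cold crashing begins: Apr 29, 2025 − 35 days = Mar 25, 2025.
The beer is transferred to secondary: Mar 25, 2025 − 6 days = Mar 19, 2025.
The wort is pitched with yeast: Mar 19, 2025 − 8 weeks = Jan 22, 2025.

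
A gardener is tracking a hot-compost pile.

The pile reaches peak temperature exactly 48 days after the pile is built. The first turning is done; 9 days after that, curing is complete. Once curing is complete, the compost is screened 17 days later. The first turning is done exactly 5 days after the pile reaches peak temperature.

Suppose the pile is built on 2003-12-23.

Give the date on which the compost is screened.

The pile is built: Dec 23, 2003.
The pile reaches peak temperature: Dec 23, 2003 + 48 days = Feb 9, 2004.
The first turning is done: Feb 9, 2004 + 5 days = Feb 14, 2004.
Curing is complete: Feb 14, 2004 + 9 days = Feb 23, 2004.
The compost is screened: Feb 23, 2004 + 17 days = Mar 11, 2004.

2004-03-11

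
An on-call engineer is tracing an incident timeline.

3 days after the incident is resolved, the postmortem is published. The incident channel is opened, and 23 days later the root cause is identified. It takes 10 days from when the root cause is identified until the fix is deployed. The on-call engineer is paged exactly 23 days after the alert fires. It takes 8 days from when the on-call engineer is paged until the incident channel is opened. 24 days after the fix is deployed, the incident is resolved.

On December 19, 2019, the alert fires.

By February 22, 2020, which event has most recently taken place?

The fix is deployed

The alert fires: Dec 19, 2019.
The on-call engineer is paged: Dec 19, 2019 + 23 days = Jan 11, 2020.
The incident channel is opened: Jan 11, 2020 + 8 days = Jan 19, 2020.
The root cause is identified: Jan 19, 2020 + 23 days = Feb 11, 2020.
The fix is deployed: Feb 11, 2020 + 10 days = Feb 21, 2020.
The incident is resolved: Feb 21, 2020 + 24 days = Mar 16, 2020.
The postmortem is published: Mar 16, 2020 + 3 days = Mar 19, 2020.
Feb 22, 2020 falls between when the fix is deployed (Feb 21, 2020) and when the incident is resolved (Mar 16, 2020).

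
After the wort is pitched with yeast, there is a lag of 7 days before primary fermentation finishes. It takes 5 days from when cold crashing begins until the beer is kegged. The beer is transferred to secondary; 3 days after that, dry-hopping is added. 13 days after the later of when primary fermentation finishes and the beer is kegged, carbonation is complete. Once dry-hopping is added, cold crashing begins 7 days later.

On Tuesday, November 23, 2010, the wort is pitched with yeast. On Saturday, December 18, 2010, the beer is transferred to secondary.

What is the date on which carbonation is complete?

The wort is pitched with yeast: Nov 23, 2010.
Primary fermentation finishes: Nov 23, 2010 + 7 days = Nov 30, 2010.
The beer is transferred to secondary: Dec 18, 2010.
Dry-hopping is added: Dec 18, 2010 + 3 days = Dec 21, 2010.
Cold crashing begins: Dec 21, 2010 + 7 days = Dec 28, 2010.
The beer is kegged: Dec 28, 2010 + 5 days = Jan 2, 2011.
Both prerequisites met — primary fermentation finishes (Nov 30, 2010), the beer is kegged (Jan 2, 2011); the later is Jan 2, 2011.
Carbonation is complete: Jan 2, 2011 + 13 days = Jan 15, 2011.

Saturday, January 15, 2011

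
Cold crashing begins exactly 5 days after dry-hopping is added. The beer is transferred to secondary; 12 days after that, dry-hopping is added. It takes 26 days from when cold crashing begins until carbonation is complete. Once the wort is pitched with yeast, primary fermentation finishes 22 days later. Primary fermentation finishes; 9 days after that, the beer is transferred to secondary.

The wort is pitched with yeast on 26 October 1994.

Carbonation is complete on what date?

The wort is pitched with yeast: Oct 26, 1994.
Primary fermentation finishes: Oct 26, 1994 + 22 days = Nov 17, 1994.
The beer is transferred to secondary: Nov 17, 1994 + 9 days = Nov 26, 1994.
Dry-hopping is added: Nov 26, 1994 + 12 days = Dec 8, 1994.
Cold crashing begins: Dec 8, 1994 + 5 days = Dec 13, 1994.
Carbonation is complete: Dec 13, 1994 + 26 days = Jan 8, 1995.

8 January 1995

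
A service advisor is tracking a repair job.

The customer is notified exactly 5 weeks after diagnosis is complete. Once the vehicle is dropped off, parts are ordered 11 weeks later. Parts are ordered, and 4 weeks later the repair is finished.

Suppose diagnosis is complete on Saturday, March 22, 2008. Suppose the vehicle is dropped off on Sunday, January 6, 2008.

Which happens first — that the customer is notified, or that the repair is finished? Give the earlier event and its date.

Diagnosis is complete: Mar 22, 2008.
The customer is notified: Mar 22, 2008 + 5 weeks = Apr 26, 2008.
The vehicle is dropped off: Jan 6, 2008.
Parts are ordered: Jan 6, 2008 + 11 weeks = Mar 23, 2008.
The repair is finished: Mar 23, 2008 + 4 weeks = Apr 20, 2008.
Comparing: the customer is notified on Apr 26, 2008 vs the repair is finished on Apr 20, 2008. Earlier: the repair is finished.

The repair is finished — Sunday, April 20, 2008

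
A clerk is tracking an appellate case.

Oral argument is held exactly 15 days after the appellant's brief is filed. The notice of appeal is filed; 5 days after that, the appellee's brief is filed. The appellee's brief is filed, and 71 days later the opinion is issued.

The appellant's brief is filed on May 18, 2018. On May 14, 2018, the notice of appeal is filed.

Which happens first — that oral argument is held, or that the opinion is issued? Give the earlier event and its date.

Oral argument is held — June 2, 2018

The appellant's brief is filed: May 18, 2018.
Oral argument is held: May 18, 2018 + 15 days = Jun 2, 2018.
The notice of appeal is filed: May 14, 2018.
The appellee's brief is filed: May 14, 2018 + 5 days = May 19, 2018.
The opinion is issued: May 19, 2018 + 71 days = Jul 29, 2018.
Comparing: oral argument is held on Jun 2, 2018 vs the opinion is issued on Jul 29, 2018. Earlier: oral argument is held.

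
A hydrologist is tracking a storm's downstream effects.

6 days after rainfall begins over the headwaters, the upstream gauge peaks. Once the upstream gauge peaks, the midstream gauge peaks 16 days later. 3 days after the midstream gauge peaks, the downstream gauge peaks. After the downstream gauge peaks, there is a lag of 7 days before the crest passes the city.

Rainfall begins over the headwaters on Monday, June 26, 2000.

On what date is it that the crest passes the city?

Friday, July 28, 2000

Rainfall begins over the headwaters: Jun 26, 2000.
The upstream gauge peaks: Jun 26, 2000 + 6 days = Jul 2, 2000.
The midstream gauge peaks: Jul 2, 2000 + 16 days = Jul 18, 2000.
The downstream gauge peaks: Jul 18, 2000 + 3 days = Jul 21, 2000.
The crest passes the city: Jul 21, 2000 + 7 days = Jul 28, 2000.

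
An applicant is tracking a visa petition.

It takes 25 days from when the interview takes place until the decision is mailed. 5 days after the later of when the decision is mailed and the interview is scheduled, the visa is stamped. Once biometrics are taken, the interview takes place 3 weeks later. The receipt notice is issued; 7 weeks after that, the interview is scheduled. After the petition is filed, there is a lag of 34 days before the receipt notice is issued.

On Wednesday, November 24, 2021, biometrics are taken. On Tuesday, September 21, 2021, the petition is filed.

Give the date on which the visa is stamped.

Biometrics are taken: Nov 24, 2021.
The interview takes place: Nov 24, 2021 + 3 weeks = Dec 15, 2021.
The decision is mailed: Dec 15, 2021 + 25 days = Jan 9, 2022.
The petition is filed: Sep 21, 2021.
The receipt notice is issued: Sep 21, 2021 + 34 days = Oct 25, 2021.
The interview is scheduled: Oct 25, 2021 + 7 weeks = Dec 13, 2021.
Both prerequisites met — the decision is mailed (Jan 9, 2022), the interview is scheduled (Dec 13, 2021); the later is Jan 9, 2022.
The visa is stamped: Jan 9, 2022 + 5 days = Jan 14, 2022.

Friday, January 14, 2022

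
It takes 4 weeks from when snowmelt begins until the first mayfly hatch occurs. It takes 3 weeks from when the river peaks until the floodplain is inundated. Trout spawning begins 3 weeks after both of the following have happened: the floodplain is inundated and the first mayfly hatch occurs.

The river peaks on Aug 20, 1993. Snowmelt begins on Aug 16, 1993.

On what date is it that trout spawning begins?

Oct 4, 1993

The river peaks: Aug 20, 1993.
The floodplain is inundated: Aug 20, 1993 + 3 weeks = Sep 10, 1993.
Snowmelt begins: Aug 16, 1993.
The first mayfly hatch occurs: Aug 16, 1993 + 4 weeks = Sep 13, 1993.
Both prerequisites met — the floodplain is inundated (Sep 10, 1993), the first mayfly hatch occurs (Sep 13, 1993); the later is Sep 13, 1993.
Trout spawning begins: Sep 13, 1993 + 3 weeks = Oct 4, 1993.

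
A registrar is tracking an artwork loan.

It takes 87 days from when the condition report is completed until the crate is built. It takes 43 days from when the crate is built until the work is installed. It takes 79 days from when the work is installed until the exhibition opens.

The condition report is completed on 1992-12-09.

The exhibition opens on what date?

The condition report is completed: Dec 9, 1992.
The crate is built: Dec 9, 1992 + 87 days = Mar 6, 1993.
The work is installed: Mar 6, 1993 + 43 days = Apr 18, 1993.
The exhibition opens: Apr 18, 1993 + 79 days = Jul 6, 1993.

1993-07-06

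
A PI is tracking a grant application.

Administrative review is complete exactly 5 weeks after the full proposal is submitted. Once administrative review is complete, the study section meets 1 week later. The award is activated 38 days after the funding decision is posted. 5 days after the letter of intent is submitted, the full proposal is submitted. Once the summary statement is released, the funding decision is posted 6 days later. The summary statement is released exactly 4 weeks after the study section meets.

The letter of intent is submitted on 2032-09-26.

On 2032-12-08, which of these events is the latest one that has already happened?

The letter of intent is submitted: Sep 26, 2032.
The full proposal is submitted: Sep 26, 2032 + 5 days = Oct 1, 2032.
Administrative review is complete: Oct 1, 2032 + 5 weeks = Nov 5, 2032.
The study section meets: Nov 5, 2032 + 1 week = Nov 12, 2032.
The summary statement is released: Nov 12, 2032 + 4 weeks = Dec 10, 2032.
The funding decision is posted: Dec 10, 2032 + 6 days = Dec 16, 2032.
The award is activated: Dec 16, 2032 + 38 days = Jan 23, 2033.
Dec 8, 2032 falls between when the study section meets (Nov 12, 2032) and when the summary statement is released (Dec 10, 2032).

The study section meets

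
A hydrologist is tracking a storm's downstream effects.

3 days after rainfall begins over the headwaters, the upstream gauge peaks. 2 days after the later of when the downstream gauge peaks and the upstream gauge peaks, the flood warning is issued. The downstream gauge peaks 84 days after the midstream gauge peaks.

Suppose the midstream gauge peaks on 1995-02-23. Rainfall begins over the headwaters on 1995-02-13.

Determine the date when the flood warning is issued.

The midstream gauge peaks: Feb 23, 1995.
The downstream gauge peaks: Feb 23, 1995 + 84 days = May 18, 1995.
Rainfall begins over the headwaters: Feb 13, 1995.
The upstream gauge peaks: Feb 13, 1995 + 3 days = Feb 16, 1995.
Both prerequisites met — the downstream gauge peaks (May 18, 1995), the upstream gauge peaks (Feb 16, 1995); the later is May 18, 1995.
The flood warning is issued: May 18, 1995 + 2 days = May 20, 1995.

1995-05-20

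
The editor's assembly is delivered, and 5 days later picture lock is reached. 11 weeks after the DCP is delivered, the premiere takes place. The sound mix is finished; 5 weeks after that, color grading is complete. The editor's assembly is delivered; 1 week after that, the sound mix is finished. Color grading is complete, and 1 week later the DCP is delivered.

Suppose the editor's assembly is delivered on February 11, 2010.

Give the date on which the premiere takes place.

June 17, 2010

The editor's assembly is delivered: Feb 11, 2010.
The sound mix is finished: Feb 11, 2010 + 1 week = Feb 18, 2010.
Color grading is complete: Feb 18, 2010 + 5 weeks = Mar 25, 2010.
The DCP is delivered: Mar 25, 2010 + 1 week = Apr 1, 2010.
The premiere takes place: Apr 1, 2010 + 11 weeks = Jun 17, 2010.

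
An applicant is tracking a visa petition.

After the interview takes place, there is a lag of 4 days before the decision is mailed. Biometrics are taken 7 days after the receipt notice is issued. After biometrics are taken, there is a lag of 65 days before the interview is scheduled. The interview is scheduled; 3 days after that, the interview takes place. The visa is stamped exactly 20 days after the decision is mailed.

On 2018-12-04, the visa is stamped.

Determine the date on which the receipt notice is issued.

The visa is stamped: Dec 4, 2018.
The decision is mailed: Dec 4, 2018 − 20 days = Nov 14, 2018.
The interview takes place: Nov 14, 2018 − 4 days = Nov 10, 2018.
The interview is scheduled: Nov 10, 2018 − 3 days = Nov 7, 2018.
Biometrics are taken: Nov 7, 2018 − 65 days = Sep 3, 2018.
The receipt notice is issued: Sep 3, 2018 − 7 days = Aug 27, 2018.

2018-08-27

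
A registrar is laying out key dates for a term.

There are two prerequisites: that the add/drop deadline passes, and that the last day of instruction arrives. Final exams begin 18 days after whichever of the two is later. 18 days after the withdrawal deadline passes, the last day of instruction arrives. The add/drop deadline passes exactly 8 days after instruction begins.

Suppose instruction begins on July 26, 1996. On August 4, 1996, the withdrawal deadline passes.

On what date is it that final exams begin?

September 9, 1996

Instruction begins: Jul 26, 1996.
The add/drop deadline passes: Jul 26, 1996 + 8 days = Aug 3, 1996.
The withdrawal deadline passes: Aug 4, 1996.
The last day of instruction arrives: Aug 4, 1996 + 18 days = Aug 22, 1996.
Both prerequisites met — the add/drop deadline passes (Aug 3, 1996), the last day of instruction arrives (Aug 22, 1996); the later is Aug 22, 1996.
Final exams begin: Aug 22, 1996 + 18 days = Sep 9, 1996.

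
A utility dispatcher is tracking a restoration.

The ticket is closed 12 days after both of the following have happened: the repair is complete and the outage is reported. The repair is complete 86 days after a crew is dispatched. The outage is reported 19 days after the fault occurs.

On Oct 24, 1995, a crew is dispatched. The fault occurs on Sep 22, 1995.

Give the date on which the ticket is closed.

Jan 30, 1996

A crew is dispatched: Oct 24, 1995.
The repair is complete: Oct 24, 1995 + 86 days = Jan 18, 1996.
The fault occurs: Sep 22, 1995.
The outage is reported: Sep 22, 1995 + 19 days = Oct 11, 1995.
Both prerequisites met — the repair is complete (Jan 18, 1996), the outage is reported (Oct 11, 1995); the later is Jan 18, 1996.
The ticket is closed: Jan 18, 1996 + 12 days = Jan 30, 1996.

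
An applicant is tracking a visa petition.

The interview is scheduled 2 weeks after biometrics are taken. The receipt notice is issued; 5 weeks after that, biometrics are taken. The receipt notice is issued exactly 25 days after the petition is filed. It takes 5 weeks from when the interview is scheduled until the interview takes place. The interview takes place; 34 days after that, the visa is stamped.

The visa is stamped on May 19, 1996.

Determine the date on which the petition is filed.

December 28, 1995

The visa is stamped: May 19, 1996.
The interview takes place: May 19, 1996 − 34 days = Apr 15, 1996.
The interview is scheduled: Apr 15, 1996 − 5 weeks = Mar 11, 1996.
Biometrics are taken: Mar 11, 1996 − 2 weeks = Feb 26, 1996.
The receipt notice is issued: Feb 26, 1996 − 5 weeks = Jan 22, 1996.
The petition is filed: Jan 22, 1996 − 25 days = Dec 28, 1995.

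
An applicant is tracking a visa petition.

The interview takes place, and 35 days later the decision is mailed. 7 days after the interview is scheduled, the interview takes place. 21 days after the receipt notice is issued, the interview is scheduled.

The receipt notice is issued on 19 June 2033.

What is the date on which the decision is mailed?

The receipt notice is issued: Jun 19, 2033.
The interview is scheduled: Jun 19, 2033 + 21 days = Jul 10, 2033.
The interview takes place: Jul 10, 2033 + 7 days = Jul 17, 2033.
The decision is mailed: Jul 17, 2033 + 35 days = Aug 21, 2033.

21 August 2033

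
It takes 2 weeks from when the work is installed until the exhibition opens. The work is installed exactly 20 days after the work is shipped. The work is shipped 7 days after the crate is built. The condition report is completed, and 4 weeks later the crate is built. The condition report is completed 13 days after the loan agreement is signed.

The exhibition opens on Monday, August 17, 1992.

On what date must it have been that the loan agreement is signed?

Wednesday, May 27, 1992

The exhibition opens: Aug 17, 1992.
The work is installed: Aug 17, 1992 − 2 weeks = Aug 3, 1992.
The work is shipped: Aug 3, 1992 − 20 days = Jul 14, 1992.
The crate is built: Jul 14, 1992 − 7 days = Jul 7, 1992.
The condition report is completed: Jul 7, 1992 − 4 weeks = Jun 9, 1992.
The loan agreement is signed: Jun 9, 1992 − 13 days = May 27, 1992.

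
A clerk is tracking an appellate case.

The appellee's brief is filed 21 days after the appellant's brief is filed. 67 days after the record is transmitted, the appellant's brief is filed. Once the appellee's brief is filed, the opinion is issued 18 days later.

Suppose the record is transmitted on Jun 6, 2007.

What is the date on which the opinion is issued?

Sep 20, 2007

The record is transmitted: Jun 6, 2007.
The appellant's brief is filed: Jun 6, 2007 + 67 days = Aug 12, 2007.
The appellee's brief is filed: Aug 12, 2007 + 21 days = Sep 2, 2007.
The opinion is issued: Sep 2, 2007 + 18 days = Sep 20, 2007.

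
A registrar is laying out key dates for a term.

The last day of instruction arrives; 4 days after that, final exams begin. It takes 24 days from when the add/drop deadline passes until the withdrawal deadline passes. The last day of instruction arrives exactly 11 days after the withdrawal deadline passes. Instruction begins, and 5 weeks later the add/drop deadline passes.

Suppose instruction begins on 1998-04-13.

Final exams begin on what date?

1998-06-26

Instruction begins: Apr 13, 1998.
The add/drop deadline passes: Apr 13, 1998 + 5 weeks = May 18, 1998.
The withdrawal deadline passes: May 18, 1998 + 24 days = Jun 11, 1998.
The last day of instruction arrives: Jun 11, 1998 + 11 days = Jun 22, 1998.
Final exams begin: Jun 22, 1998 + 4 days = Jun 26, 1998.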